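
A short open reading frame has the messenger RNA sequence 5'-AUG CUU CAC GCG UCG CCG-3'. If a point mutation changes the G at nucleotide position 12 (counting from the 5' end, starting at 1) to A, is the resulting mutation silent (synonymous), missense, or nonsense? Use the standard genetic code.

Position 12 falls in codon 4: GCG → Ala.
After the substitution the codon is GCA → Ala.
Both encode Ala, so the change is synonymous.

silent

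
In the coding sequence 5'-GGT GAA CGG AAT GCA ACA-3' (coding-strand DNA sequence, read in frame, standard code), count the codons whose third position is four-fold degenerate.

Codon 1 GGT (Gly): third position 4-fold.
Codon 2 GAA (Glu): third position 2-fold.
Codon 3 CGG (Arg): third position 4-fold.
Codon 4 AAT (Asn): third position 2-fold.
Codon 5 GCA (Ala): third position 4-fold.
Codon 6 ACA (Thr): third position 4-fold.
Four-fold degenerate third positions: 4.

4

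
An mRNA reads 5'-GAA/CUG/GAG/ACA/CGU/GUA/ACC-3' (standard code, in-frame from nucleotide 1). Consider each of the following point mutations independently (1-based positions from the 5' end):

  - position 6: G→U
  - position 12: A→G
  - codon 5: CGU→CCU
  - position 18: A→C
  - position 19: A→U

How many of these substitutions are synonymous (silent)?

3

Codon 2: CUG (Leu) → CUU (Leu) — synonymous.
Codon 4: ACA (Thr) → ACG (Thr) — synonymous.
Codon 5: CGU (Arg) → CCU (Pro) — missense.
Codon 6: GUA (Val) → GUC (Val) — synonymous.
Codon 7: ACC (Thr) → UCC (Ser) — missense.
Synonymous: 3 of 5.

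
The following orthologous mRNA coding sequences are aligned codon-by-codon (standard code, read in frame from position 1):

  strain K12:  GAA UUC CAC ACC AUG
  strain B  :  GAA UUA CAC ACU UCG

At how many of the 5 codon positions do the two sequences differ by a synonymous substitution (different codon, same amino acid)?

1

Codon 1: GAA Glu / GAA Glu — identical.
Codon 2: UUC Phe / UUA Leu — nonsynonymous.
Codon 3: CAC His / CAC His — identical.
Codon 4: ACC Thr / ACU Thr — synonymous.
Codon 5: AUG Met / UCG Ser — nonsynonymous.
Synonymous differences: 1.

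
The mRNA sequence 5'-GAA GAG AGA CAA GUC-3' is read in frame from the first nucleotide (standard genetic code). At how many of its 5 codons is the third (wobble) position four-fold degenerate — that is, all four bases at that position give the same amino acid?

Codon 1 GAA (Glu): third position 2-fold.
Codon 2 GAG (Glu): third position 2-fold.
Codon 3 AGA (Arg): third position 2-fold.
Codon 4 CAA (Gln): third position 2-fold.
Codon 5 GUC (Val): third position 4-fold.
Four-fold degenerate third positions: 1.

1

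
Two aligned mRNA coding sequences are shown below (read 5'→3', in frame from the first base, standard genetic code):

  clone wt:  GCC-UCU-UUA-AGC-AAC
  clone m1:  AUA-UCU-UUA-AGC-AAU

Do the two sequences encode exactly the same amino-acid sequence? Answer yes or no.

no

Codon 1: GCC Ala / AUA Ile — nonsynonymous.
Codon 2: UCU Ser / UCU Ser — identical.
Codon 3: UUA Leu / UUA Leu — identical.
Codon 4: AGC Ser / AGC Ser — identical.
Codon 5: AAC Asn / AAU Asn — synonymous.
Nonsynonymous differences: 1 → different protein.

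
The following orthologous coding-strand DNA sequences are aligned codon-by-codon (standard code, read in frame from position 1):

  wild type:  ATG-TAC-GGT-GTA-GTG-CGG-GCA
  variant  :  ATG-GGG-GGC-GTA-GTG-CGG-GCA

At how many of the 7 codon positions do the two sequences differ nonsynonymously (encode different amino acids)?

1

Codon 1: ATG Met / ATG Met — identical.
Codon 2: TAC Tyr / GGG Gly — nonsynonymous.
Codon 3: GGT Gly / GGC Gly — synonymous.
Codon 4: GTA Val / GTA Val — identical.
Codon 5: GTG Val / GTG Val — identical.
Codon 6: CGG Arg / CGG Arg — identical.
Codon 7: GCA Ala / GCA Ala — identical.
Nonsynonymous differences: 1.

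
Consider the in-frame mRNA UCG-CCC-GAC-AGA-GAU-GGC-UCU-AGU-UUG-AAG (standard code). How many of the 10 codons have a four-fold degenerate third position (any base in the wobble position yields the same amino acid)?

4

Codon 1 UCG (Ser): third position 4-fold.
Codon 2 CCC (Pro): third position 4-fold.
Codon 3 GAC (Asp): third position 2-fold.
Codon 4 AGA (Arg): third position 2-fold.
Codon 5 GAU (Asp): third position 2-fold.
Codon 6 GGC (Gly): third position 4-fold.
Codon 7 UCU (Ser): third position 4-fold.
Codon 8 AGU (Ser): third position 2-fold.
Codon 9 UUG (Leu): third position 2-fold.
Codon 10 AAG (Lys): third position 2-fold.
Four-fold degenerate third positions: 4.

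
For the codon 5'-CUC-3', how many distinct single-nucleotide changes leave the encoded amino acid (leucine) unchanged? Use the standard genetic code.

Position 1: none → 0 synonymous.
Position 2: none → 0 synonymous.
Position 3: CUU, CUA, CUG → 3 synonymous.
Total: 0 + 0 + 3 = 3.

3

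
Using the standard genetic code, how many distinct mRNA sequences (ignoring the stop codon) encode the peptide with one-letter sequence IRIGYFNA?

Ile: 3 codons.
Arg: 6 codons.
Ile: 3 codons.
Gly: 4 codons.
Tyr: 2 codons.
Phe: 2 codons.
Asn: 2 codons.
Ala: 4 codons.
3 × 6 × 3 × 4 × 2 × 2 × 2 × 4 = 6912.

6912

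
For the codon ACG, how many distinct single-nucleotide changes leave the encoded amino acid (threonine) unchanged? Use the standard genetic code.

3

Position 1: none → 0 synonymous.
Position 2: none → 0 synonymous.
Position 3: ACU, ACC, ACA → 3 synonymous.
Total: 0 + 0 + 3 = 3.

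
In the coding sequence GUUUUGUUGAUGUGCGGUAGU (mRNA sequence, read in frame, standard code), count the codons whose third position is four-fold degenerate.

2

Codon 1 GUU (Val): third position 4-fold.
Codon 2 UUG (Leu): third position 2-fold.
Codon 3 UUG (Leu): third position 2-fold.
Codon 4 AUG (Met): third position 1-fold.
Codon 5 UGC (Cys): third position 2-fold.
Codon 6 GGU (Gly): third position 4-fold.
Codon 7 AGU (Ser): third position 2-fold.
Four-fold degenerate third positions: 2.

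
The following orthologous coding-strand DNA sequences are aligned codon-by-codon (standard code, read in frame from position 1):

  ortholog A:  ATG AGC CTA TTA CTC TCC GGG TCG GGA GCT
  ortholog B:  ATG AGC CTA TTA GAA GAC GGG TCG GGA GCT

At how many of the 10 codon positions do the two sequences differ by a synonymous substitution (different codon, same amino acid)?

Codon 1: ATG Met / ATG Met — identical.
Codon 2: AGC Ser / AGC Ser — identical.
Codon 3: CTA Leu / CTA Leu — identical.
Codon 4: TTA Leu / TTA Leu — identical.
Codon 5: CTC Leu / GAA Glu — nonsynonymous.
Codon 6: TCC Ser / GAC Asp — nonsynonymous.
Codon 7: GGG Gly / GGG Gly — identical.
Codon 8: TCG Ser / TCG Ser — identical.
Codon 9: GGA Gly / GGA Gly — identical.
Codon 10: GCT Ala / GCT Ala — identical.
Synonymous differences: 0.

0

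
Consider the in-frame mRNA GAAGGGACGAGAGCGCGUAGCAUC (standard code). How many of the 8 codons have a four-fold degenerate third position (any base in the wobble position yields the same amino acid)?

4

Codon 1 GAA (Glu): third position 2-fold.
Codon 2 GGG (Gly): third position 4-fold.
Codon 3 ACG (Thr): third position 4-fold.
Codon 4 AGA (Arg): third position 2-fold.
Codon 5 GCG (Ala): third position 4-fold.
Codon 6 CGU (Arg): third position 4-fold.
Codon 7 AGC (Ser): third position 2-fold.
Codon 8 AUC (Ile): third position 3-fold.
Four-fold degenerate third positions: 4.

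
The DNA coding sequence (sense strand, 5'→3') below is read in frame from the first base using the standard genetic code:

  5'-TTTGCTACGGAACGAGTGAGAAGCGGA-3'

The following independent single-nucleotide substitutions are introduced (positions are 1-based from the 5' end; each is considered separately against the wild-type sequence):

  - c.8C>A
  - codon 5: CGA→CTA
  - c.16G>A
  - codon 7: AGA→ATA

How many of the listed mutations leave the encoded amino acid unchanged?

Codon 3: ACG (Thr) → AAG (Lys) — missense.
Codon 5: CGA (Arg) → CTA (Leu) — missense.
Codon 6: GTG (Val) → ATG (Met) — missense.
Codon 7: AGA (Arg) → ATA (Ile) — missense.
Synonymous: 0 of 4.

0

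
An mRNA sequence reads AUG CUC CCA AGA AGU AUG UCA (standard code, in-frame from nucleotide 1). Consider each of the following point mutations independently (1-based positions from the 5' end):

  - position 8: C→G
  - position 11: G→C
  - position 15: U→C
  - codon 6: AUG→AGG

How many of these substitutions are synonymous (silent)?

Codon 3: CCA (Pro) → CGA (Arg) — missense.
Codon 4: AGA (Arg) → ACA (Thr) — missense.
Codon 5: AGU (Ser) → AGC (Ser) — synonymous.
Codon 6: AUG (Met) → AGG (Arg) — missense.
Synonymous: 1 of 4.

1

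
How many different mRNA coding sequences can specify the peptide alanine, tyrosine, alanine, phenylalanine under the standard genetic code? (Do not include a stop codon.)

64

Ala: 4 codons.
Tyr: 2 codons.
Ala: 4 codons.
Phe: 2 codons.
4 × 2 × 4 × 2 = 64.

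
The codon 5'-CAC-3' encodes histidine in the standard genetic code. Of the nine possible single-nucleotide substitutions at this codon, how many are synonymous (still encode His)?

1

Position 1: none → 0 synonymous.
Position 2: none → 0 synonymous.
Position 3: CAU → 1 synonymous.
Total: 0 + 0 + 1 = 1.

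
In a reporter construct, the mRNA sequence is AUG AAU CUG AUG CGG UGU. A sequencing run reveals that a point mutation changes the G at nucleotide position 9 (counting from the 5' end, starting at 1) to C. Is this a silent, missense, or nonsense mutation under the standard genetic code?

Position 9 falls in codon 3: CUG → Leu.
After the substitution the codon is CUC → Leu.
Both encode Leu, so the change is synonymous.

silent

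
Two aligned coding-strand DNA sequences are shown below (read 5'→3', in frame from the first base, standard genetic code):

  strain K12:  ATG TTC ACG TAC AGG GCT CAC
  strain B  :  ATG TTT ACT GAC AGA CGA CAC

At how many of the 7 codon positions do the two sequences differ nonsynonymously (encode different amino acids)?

2

Codon 1: ATG Met / ATG Met — identical.
Codon 2: TTC Phe / TTT Phe — synonymous.
Codon 3: ACG Thr / ACT Thr — synonymous.
Codon 4: TAC Tyr / GAC Asp — nonsynonymous.
Codon 5: AGG Arg / AGA Arg — synonymous.
Codon 6: GCT Ala / CGA Arg — nonsynonymous.
Codon 7: CAC His / CAC His — identical.
Nonsynonymous differences: 2.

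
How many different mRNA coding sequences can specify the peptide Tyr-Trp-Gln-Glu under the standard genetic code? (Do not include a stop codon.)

8

Tyr: 2 codons.
Trp: 1 codon.
Gln: 2 codons.
Glu: 2 codons.
2 × 1 × 2 × 2 = 8.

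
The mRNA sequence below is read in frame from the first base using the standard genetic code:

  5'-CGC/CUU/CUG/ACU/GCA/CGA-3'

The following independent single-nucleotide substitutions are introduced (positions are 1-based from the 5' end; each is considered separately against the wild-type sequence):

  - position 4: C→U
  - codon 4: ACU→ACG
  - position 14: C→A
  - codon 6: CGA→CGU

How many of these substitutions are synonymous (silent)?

2

Codon 2: CUU (Leu) → UUU (Phe) — missense.
Codon 4: ACU (Thr) → ACG (Thr) — synonymous.
Codon 5: GCA (Ala) → GAA (Glu) — missense.
Codon 6: CGA (Arg) → CGU (Arg) — synonymous.
Synonymous: 2 of 4.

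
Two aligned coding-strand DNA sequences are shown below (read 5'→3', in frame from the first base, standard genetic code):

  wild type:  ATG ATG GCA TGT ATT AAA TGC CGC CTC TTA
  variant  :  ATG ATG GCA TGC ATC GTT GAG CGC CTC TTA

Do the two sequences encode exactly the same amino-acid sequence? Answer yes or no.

Codon 1: ATG Met / ATG Met — identical.
Codon 2: ATG Met / ATG Met — identical.
Codon 3: GCA Ala / GCA Ala — identical.
Codon 4: TGT Cys / TGC Cys — synonymous.
Codon 5: ATT Ile / ATC Ile — synonymous.
Codon 6: AAA Lys / GTT Val — nonsynonymous.
Codon 7: TGC Cys / GAG Glu — nonsynonymous.
Codon 8: CGC Arg / CGC Arg — identical.
Codon 9: CTC Leu / CTC Leu — identical.
Codon 10: TTA Leu / TTA Leu — identical.
Nonsynonymous differences: 2 → different protein.

no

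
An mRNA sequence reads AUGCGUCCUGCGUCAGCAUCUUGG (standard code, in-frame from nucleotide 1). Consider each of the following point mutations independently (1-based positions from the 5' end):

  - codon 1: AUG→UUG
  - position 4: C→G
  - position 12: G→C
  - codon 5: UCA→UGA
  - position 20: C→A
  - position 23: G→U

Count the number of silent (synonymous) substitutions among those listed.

Codon 1: AUG (Met) → UUG (Leu) — missense.
Codon 2: CGU (Arg) → GGU (Gly) — missense.
Codon 4: GCG (Ala) → GCC (Ala) — synonymous.
Codon 5: UCA (Ser) → UGA (Stop) — nonsense.
Codon 7: UCU (Ser) → UAU (Tyr) — missense.
Codon 8: UGG (Trp) → UUG (Leu) — missense.
Synonymous: 1 of 6.

1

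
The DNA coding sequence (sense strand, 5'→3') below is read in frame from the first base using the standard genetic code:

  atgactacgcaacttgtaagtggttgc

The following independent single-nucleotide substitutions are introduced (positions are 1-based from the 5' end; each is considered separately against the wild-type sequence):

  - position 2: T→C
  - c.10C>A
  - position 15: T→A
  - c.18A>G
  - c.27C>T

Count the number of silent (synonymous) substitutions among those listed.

3

Codon 1: ATG (Met) → ACG (Thr) — missense.
Codon 4: CAA (Gln) → AAA (Lys) — missense.
Codon 5: CTT (Leu) → CTA (Leu) — synonymous.
Codon 6: GTA (Val) → GTG (Val) — synonymous.
Codon 9: TGC (Cys) → TGT (Cys) — synonymous.
Synonymous: 3 of 5.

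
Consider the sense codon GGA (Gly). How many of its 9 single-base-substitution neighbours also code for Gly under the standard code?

Position 1: none → 0 synonymous.
Position 2: none → 0 synonymous.
Position 3: GGU, GGC, GGG → 3 synonymous.
Total: 0 + 0 + 3 = 3.

3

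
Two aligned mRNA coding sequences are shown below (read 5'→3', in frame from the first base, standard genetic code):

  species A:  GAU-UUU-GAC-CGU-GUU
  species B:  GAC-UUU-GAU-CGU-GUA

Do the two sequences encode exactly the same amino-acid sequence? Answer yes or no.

yes

Codon 1: GAU Asp / GAC Asp — synonymous.
Codon 2: UUU Phe / UUU Phe — identical.
Codon 3: GAC Asp / GAU Asp — synonymous.
Codon 4: CGU Arg / CGU Arg — identical.
Codon 5: GUU Val / GUA Val — synonymous.
Nonsynonymous differences: 0 → same protein.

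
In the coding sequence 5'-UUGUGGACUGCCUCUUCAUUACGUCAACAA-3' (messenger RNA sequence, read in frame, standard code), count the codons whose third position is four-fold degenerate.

Codon 1 UUG (Leu): third position 2-fold.
Codon 2 UGG (Trp): third position 1-fold.
Codon 3 ACU (Thr): third position 4-fold.
Codon 4 GCC (Ala): third position 4-fold.
Codon 5 UCU (Ser): third position 4-fold.
Codon 6 UCA (Ser): third position 4-fold.
Codon 7 UUA (Leu): third position 2-fold.
Codon 8 CGU (Arg): third position 4-fold.
Codon 9 CAA (Gln): third position 2-fold.
Codon 10 CAA (Gln): third position 2-fold.
Four-fold degenerate third positions: 5.

5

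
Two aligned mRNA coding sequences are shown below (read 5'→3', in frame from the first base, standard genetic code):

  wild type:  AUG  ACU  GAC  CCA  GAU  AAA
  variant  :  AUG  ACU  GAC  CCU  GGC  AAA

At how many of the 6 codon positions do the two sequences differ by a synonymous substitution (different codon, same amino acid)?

1

Codon 1: AUG Met / AUG Met — identical.
Codon 2: ACU Thr / ACU Thr — identical.
Codon 3: GAC Asp / GAC Asp — identical.
Codon 4: CCA Pro / CCU Pro — synonymous.
Codon 5: GAU Asp / GGC Gly — nonsynonymous.
Codon 6: AAA Lys / AAA Lys — identical.
Synonymous differences: 1.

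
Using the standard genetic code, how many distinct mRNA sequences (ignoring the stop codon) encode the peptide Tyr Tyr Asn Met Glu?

16

Tyr: 2 codons.
Tyr: 2 codons.
Asn: 2 codons.
Met: 1 codon.
Glu: 2 codons.
2 × 2 × 2 × 1 × 2 = 16.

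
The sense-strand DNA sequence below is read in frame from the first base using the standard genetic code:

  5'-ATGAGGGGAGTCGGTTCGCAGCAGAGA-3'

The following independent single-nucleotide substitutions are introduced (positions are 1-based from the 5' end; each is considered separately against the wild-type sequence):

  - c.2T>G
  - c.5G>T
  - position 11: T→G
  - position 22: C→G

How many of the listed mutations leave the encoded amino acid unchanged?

0

Codon 1: ATG (Met) → AGG (Arg) — missense.
Codon 2: AGG (Arg) → ATG (Met) — missense.
Codon 4: GTC (Val) → GGC (Gly) — missense.
Codon 8: CAG (Gln) → GAG (Glu) — missense.
Synonymous: 0 of 4.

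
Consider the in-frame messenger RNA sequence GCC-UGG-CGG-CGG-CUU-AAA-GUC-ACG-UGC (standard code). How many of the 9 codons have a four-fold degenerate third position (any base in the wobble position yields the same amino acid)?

6

Codon 1 GCC (Ala): third position 4-fold.
Codon 2 UGG (Trp): third position 1-fold.
Codon 3 CGG (Arg): third position 4-fold.
Codon 4 CGG (Arg): third position 4-fold.
Codon 5 CUU (Leu): third position 4-fold.
Codon 6 AAA (Lys): third position 2-fold.
Codon 7 GUC (Val): third position 4-fold.
Codon 8 ACG (Thr): third position 4-fold.
Codon 9 UGC (Cys): third position 2-fold.
Four-fold degenerate third positions: 6.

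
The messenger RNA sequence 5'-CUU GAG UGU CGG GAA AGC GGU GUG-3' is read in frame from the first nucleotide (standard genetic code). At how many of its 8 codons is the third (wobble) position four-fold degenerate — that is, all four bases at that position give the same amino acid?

4

Codon 1 CUU (Leu): third position 4-fold.
Codon 2 GAG (Glu): third position 2-fold.
Codon 3 UGU (Cys): third position 2-fold.
Codon 4 CGG (Arg): third position 4-fold.
Codon 5 GAA (Glu): third position 2-fold.
Codon 6 AGC (Ser): third position 2-fold.
Codon 7 GGU (Gly): third position 4-fold.
Codon 8 GUG (Val): third position 4-fold.
Four-fold degenerate third positions: 4.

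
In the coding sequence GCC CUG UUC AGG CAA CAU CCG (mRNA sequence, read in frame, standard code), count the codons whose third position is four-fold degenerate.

3

Codon 1 GCC (Ala): third position 4-fold.
Codon 2 CUG (Leu): third position 4-fold.
Codon 3 UUC (Phe): third position 2-fold.
Codon 4 AGG (Arg): third position 2-fold.
Codon 5 CAA (Gln): third position 2-fold.
Codon 6 CAU (His): third position 2-fold.
Codon 7 CCG (Pro): third position 4-fold.
Four-fold degenerate third positions: 3.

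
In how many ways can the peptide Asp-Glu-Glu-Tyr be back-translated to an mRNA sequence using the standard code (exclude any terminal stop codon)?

Asp: 2 codons.
Glu: 2 codons.
Glu: 2 codons.
Tyr: 2 codons.
2 × 2 × 2 × 2 = 16.

16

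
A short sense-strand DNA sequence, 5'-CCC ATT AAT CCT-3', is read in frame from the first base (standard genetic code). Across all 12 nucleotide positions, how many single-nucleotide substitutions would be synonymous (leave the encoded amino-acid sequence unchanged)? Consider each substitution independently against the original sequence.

Codon 1 (CCC, Pro): 3 synonymous substitutions.
Codon 2 (ATT, Ile): 2 synonymous substitutions.
Codon 3 (AAT, Asn): 1 synonymous substitution.
Codon 4 (CCT, Pro): 3 synonymous substitutions.
Total: 3 + 2 + 1 + 3 = 9.

9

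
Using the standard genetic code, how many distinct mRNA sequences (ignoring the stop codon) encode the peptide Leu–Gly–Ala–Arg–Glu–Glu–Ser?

Leu: 6 codons.
Gly: 4 codons.
Ala: 4 codons.
Arg: 6 codons.
Glu: 2 codons.
Glu: 2 codons.
Ser: 6 codons.
6 × 4 × 4 × 6 × 2 × 2 × 6 = 13824.

13824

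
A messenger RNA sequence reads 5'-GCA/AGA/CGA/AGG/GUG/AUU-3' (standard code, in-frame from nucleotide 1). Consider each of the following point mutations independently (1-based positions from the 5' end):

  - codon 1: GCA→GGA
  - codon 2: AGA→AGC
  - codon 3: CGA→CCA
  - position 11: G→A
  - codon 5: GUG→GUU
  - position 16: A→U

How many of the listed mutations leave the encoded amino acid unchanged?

1

Codon 1: GCA (Ala) → GGA (Gly) — missense.
Codon 2: AGA (Arg) → AGC (Ser) — missense.
Codon 3: CGA (Arg) → CCA (Pro) — missense.
Codon 4: AGG (Arg) → AAG (Lys) — missense.
Codon 5: GUG (Val) → GUU (Val) — synonymous.
Codon 6: AUU (Ile) → UUU (Phe) — missense.
Synonymous: 1 of 6.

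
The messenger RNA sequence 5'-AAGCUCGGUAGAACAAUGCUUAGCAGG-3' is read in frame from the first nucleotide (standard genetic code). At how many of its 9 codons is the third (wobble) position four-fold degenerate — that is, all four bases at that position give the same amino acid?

4

Codon 1 AAG (Lys): third position 2-fold.
Codon 2 CUC (Leu): third position 4-fold.
Codon 3 GGU (Gly): third position 4-fold.
Codon 4 AGA (Arg): third position 2-fold.
Codon 5 ACA (Thr): third position 4-fold.
Codon 6 AUG (Met): third position 1-fold.
Codon 7 CUU (Leu): third position 4-fold.
Codon 8 AGC (Ser): third position 2-fold.
Codon 9 AGG (Arg): third position 2-fold.
Four-fold degenerate third positions: 4.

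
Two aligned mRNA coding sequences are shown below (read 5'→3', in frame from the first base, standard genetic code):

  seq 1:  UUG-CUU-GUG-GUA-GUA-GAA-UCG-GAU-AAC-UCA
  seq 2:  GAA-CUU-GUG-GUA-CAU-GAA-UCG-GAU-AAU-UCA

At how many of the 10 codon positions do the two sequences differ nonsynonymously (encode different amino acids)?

2

Codon 1: UUG Leu / GAA Glu — nonsynonymous.
Codon 2: CUU Leu / CUU Leu — identical.
Codon 3: GUG Val / GUG Val — identical.
Codon 4: GUA Val / GUA Val — identical.
Codon 5: GUA Val / CAU His — nonsynonymous.
Codon 6: GAA Glu / GAA Glu — identical.
Codon 7: UCG Ser / UCG Ser — identical.
Codon 8: GAU Asp / GAU Asp — identical.
Codon 9: AAC Asn / AAU Asn — synonymous.
Codon 10: UCA Ser / UCA Ser — identical.
Nonsynonymous differences: 2.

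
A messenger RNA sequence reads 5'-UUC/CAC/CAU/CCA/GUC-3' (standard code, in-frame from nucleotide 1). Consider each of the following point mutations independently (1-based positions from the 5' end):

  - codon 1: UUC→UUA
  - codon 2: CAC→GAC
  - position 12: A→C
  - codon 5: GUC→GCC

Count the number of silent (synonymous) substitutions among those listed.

Codon 1: UUC (Phe) → UUA (Leu) — missense.
Codon 2: CAC (His) → GAC (Asp) — missense.
Codon 4: CCA (Pro) → CCC (Pro) — synonymous.
Codon 5: GUC (Val) → GCC (Ala) — missense.
Synonymous: 1 of 4.

1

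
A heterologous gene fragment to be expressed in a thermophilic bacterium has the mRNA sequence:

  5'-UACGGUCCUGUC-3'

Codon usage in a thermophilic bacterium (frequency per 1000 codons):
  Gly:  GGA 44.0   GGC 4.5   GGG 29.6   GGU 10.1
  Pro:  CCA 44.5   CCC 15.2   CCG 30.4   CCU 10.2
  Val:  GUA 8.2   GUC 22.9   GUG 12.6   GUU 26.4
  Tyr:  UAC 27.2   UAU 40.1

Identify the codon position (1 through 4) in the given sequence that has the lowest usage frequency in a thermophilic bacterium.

Codon 1 UAC (Tyr): 27.2 per 1000.
Codon 2 GGU (Gly): 10.1 per 1000.
Codon 3 CCU (Pro): 10.2 per 1000.
Codon 4 GUC (Val): 22.9 per 1000.
Lowest frequency is 10.1 at codon 2.

2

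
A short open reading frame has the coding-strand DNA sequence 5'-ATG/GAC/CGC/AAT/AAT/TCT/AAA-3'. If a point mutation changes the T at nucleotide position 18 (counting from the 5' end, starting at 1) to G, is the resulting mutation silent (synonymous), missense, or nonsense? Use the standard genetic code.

silent

Position 18 falls in codon 6: TCT → Ser.
After the substitution the codon is TCG → Ser.
Both encode Ser, so the change is synonymous.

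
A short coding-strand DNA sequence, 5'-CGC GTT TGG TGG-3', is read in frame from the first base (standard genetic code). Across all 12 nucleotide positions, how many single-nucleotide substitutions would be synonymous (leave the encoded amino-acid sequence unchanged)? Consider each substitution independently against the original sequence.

6

Codon 1 (CGC, Arg): 3 synonymous substitutions.
Codon 2 (GTT, Val): 3 synonymous substitutions.
Codon 3 (TGG, Trp): 0 synonymous substitutions.
Codon 4 (TGG, Trp): 0 synonymous substitutions.
Total: 3 + 3 + 0 + 0 = 6.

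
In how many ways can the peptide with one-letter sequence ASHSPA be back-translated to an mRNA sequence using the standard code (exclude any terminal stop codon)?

Ala: 4 codons.
Ser: 6 codons.
His: 2 codons.
Ser: 6 codons.
Pro: 4 codons.
Ala: 4 codons.
4 × 6 × 2 × 6 × 4 × 4 = 4608.

4608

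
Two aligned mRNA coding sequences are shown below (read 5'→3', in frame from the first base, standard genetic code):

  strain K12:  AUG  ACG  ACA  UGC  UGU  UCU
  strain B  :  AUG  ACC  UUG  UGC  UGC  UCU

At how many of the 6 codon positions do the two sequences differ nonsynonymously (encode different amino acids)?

Codon 1: AUG Met / AUG Met — identical.
Codon 2: ACG Thr / ACC Thr — synonymous.
Codon 3: ACA Thr / UUG Leu — nonsynonymous.
Codon 4: UGC Cys / UGC Cys — identical.
Codon 5: UGU Cys / UGC Cys — synonymous.
Codon 6: UCU Ser / UCU Ser — identical.
Nonsynonymous differences: 1.

1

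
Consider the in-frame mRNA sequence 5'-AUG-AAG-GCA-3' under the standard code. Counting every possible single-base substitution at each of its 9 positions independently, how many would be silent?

4

Codon 1 (AUG, Met): 0 synonymous substitutions.
Codon 2 (AAG, Lys): 1 synonymous substitution.
Codon 3 (GCA, Ala): 3 synonymous substitutions.
Total: 0 + 1 + 3 = 4.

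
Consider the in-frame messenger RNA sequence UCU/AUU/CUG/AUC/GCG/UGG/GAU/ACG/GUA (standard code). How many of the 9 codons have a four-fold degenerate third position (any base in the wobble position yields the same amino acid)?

5

Codon 1 UCU (Ser): third position 4-fold.
Codon 2 AUU (Ile): third position 3-fold.
Codon 3 CUG (Leu): third position 4-fold.
Codon 4 AUC (Ile): third position 3-fold.
Codon 5 GCG (Ala): third position 4-fold.
Codon 6 UGG (Trp): third position 1-fold.
Codon 7 GAU (Asp): third position 2-fold.
Codon 8 ACG (Thr): third position 4-fold.
Codon 9 GUA (Val): third position 4-fold.
Four-fold degenerate third positions: 5.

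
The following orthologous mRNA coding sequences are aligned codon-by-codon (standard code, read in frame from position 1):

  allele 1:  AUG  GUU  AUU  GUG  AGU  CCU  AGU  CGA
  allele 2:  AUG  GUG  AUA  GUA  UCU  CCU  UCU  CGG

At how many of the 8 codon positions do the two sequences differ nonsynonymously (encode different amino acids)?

Codon 1: AUG Met / AUG Met — identical.
Codon 2: GUU Val / GUG Val — synonymous.
Codon 3: AUU Ile / AUA Ile — synonymous.
Codon 4: GUG Val / GUA Val — synonymous.
Codon 5: AGU Ser / UCU Ser — synonymous.
Codon 6: CCU Pro / CCU Pro — identical.
Codon 7: AGU Ser / UCU Ser — synonymous.
Codon 8: CGA Arg / CGG Arg — synonymous.
Nonsynonymous differences: 0.

0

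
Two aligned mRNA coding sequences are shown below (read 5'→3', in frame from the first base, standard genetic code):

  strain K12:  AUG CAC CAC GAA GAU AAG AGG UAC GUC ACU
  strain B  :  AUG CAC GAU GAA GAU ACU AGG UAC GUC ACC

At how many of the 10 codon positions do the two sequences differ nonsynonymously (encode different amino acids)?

2

Codon 1: AUG Met / AUG Met — identical.
Codon 2: CAC His / CAC His — identical.
Codon 3: CAC His / GAU Asp — nonsynonymous.
Codon 4: GAA Glu / GAA Glu — identical.
Codon 5: GAU Asp / GAU Asp — identical.
Codon 6: AAG Lys / ACU Thr — nonsynonymous.
Codon 7: AGG Arg / AGG Arg — identical.
Codon 8: UAC Tyr / UAC Tyr — identical.
Codon 9: GUC Val / GUC Val — identical.
Codon 10: ACU Thr / ACC Thr — synonymous.
Nonsynonymous differences: 2.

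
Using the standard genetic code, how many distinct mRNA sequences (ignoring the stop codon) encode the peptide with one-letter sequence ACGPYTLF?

Ala: 4 codons.
Cys: 2 codons.
Gly: 4 codons.
Pro: 4 codons.
Tyr: 2 codons.
Thr: 4 codons.
Leu: 6 codons.
Phe: 2 codons.
4 × 2 × 4 × 4 × 2 × 4 × 6 × 2 = 12288.

12288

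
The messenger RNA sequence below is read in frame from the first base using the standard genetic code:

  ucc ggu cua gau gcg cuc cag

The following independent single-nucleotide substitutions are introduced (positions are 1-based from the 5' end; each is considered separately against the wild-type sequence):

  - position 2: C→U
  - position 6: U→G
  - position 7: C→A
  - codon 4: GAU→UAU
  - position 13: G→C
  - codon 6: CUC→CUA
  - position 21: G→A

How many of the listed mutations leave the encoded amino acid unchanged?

Codon 1: UCC (Ser) → UUC (Phe) — missense.
Codon 2: GGU (Gly) → GGG (Gly) — synonymous.
Codon 3: CUA (Leu) → AUA (Ile) — missense.
Codon 4: GAU (Asp) → UAU (Tyr) — missense.
Codon 5: GCG (Ala) → CCG (Pro) — missense.
Codon 6: CUC (Leu) → CUA (Leu) — synonymous.
Codon 7: CAG (Gln) → CAA (Gln) — synonymous.
Synonymous: 3 of 7.

3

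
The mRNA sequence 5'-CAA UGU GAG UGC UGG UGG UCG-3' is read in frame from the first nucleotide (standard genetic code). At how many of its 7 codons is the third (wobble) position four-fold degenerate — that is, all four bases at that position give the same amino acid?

1

Codon 1 CAA (Gln): third position 2-fold.
Codon 2 UGU (Cys): third position 2-fold.
Codon 3 GAG (Glu): third position 2-fold.
Codon 4 UGC (Cys): third position 2-fold.
Codon 5 UGG (Trp): third position 1-fold.
Codon 6 UGG (Trp): third position 1-fold.
Codon 7 UCG (Ser): third position 4-fold.
Four-fold degenerate third positions: 1.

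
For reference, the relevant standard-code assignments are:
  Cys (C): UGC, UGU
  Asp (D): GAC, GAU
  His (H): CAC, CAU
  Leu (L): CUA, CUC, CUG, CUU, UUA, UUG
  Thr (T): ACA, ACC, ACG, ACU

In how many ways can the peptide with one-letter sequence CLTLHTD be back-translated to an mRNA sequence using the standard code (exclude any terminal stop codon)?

4608

Cys: 2 codons.
Leu: 6 codons.
Thr: 4 codons.
Leu: 6 codons.
His: 2 codons.
Thr: 4 codons.
Asp: 2 codons.
2 × 6 × 4 × 6 × 2 × 4 × 2 = 4608.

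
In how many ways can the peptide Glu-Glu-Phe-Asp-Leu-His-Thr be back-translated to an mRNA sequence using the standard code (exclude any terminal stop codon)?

768

Glu: 2 codons.
Glu: 2 codons.
Phe: 2 codons.
Asp: 2 codons.
Leu: 6 codons.
His: 2 codons.
Thr: 4 codons.
2 × 2 × 2 × 2 × 6 × 2 × 4 = 768.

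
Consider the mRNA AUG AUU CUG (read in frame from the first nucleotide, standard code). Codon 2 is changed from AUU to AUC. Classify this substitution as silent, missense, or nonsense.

silent

Position 6 falls in codon 2: AUU → Ile.
After the substitution the codon is AUC → Ile.
Both encode Ile, so the change is synonymous.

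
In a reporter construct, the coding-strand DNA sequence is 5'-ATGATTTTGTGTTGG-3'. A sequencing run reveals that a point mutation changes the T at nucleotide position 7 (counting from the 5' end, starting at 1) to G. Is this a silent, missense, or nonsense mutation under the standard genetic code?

missense

Position 7 falls in codon 3: TTG → Leu.
After the substitution the codon is GTG → Val.
Leu ≠ Val, so this is a missense mutation.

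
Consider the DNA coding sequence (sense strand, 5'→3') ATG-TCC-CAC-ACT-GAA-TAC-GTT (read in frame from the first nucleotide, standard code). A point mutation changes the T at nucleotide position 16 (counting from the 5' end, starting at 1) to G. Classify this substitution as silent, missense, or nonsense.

missense

Position 16 falls in codon 6: TAC → Tyr.
After the substitution the codon is GAC → Asp.
Tyr ≠ Asp, so this is a missense mutation.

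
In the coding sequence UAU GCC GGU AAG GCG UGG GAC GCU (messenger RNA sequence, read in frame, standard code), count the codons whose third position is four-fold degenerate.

4

Codon 1 UAU (Tyr): third position 2-fold.
Codon 2 GCC (Ala): third position 4-fold.
Codon 3 GGU (Gly): third position 4-fold.
Codon 4 AAG (Lys): third position 2-fold.
Codon 5 GCG (Ala): third position 4-fold.
Codon 6 UGG (Trp): third position 1-fold.
Codon 7 GAC (Asp): third position 2-fold.
Codon 8 GCU (Ala): third position 4-fold.
Four-fold degenerate third positions: 4.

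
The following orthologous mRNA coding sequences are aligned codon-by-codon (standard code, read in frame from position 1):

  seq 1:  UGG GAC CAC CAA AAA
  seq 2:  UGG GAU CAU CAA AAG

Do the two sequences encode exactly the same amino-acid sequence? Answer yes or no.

Codon 1: UGG Trp / UGG Trp — identical.
Codon 2: GAC Asp / GAU Asp — synonymous.
Codon 3: CAC His / CAU His — synonymous.
Codon 4: CAA Gln / CAA Gln — identical.
Codon 5: AAA Lys / AAG Lys — synonymous.
Nonsynonymous differences: 0 → same protein.

yes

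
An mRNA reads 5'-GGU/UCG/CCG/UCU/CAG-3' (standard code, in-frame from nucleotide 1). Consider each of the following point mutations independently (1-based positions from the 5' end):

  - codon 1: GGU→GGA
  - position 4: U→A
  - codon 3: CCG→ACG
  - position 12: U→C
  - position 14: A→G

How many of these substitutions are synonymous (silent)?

Codon 1: GGU (Gly) → GGA (Gly) — synonymous.
Codon 2: UCG (Ser) → ACG (Thr) — missense.
Codon 3: CCG (Pro) → ACG (Thr) — missense.
Codon 4: UCU (Ser) → UCC (Ser) — synonymous.
Codon 5: CAG (Gln) → CGG (Arg) — missense.
Synonymous: 2 of 5.

2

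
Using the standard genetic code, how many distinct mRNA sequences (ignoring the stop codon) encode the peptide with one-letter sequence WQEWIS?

72

Trp: 1 codon.
Gln: 2 codons.
Glu: 2 codons.
Trp: 1 codon.
Ile: 3 codons.
Ser: 6 codons.
1 × 2 × 2 × 1 × 3 × 6 = 72.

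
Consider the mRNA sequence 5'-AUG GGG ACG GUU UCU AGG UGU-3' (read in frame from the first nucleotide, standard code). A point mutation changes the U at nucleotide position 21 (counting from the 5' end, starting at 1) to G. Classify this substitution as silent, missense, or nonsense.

Position 21 falls in codon 7: UGU → Cys.
After the substitution the codon is UGG → Trp.
Cys ≠ Trp, so this is a missense mutation.

missense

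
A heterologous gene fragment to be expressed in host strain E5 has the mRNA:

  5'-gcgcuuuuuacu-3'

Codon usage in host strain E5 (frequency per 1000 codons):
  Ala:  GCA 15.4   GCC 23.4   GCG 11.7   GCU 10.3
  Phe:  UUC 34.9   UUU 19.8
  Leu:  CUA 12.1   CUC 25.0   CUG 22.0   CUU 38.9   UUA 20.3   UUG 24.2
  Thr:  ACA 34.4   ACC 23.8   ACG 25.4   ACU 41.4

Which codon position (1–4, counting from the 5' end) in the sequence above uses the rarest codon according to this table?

1

Codon 1 GCG (Ala): 11.7 per 1000.
Codon 2 CUU (Leu): 38.9 per 1000.
Codon 3 UUU (Phe): 19.8 per 1000.
Codon 4 ACU (Thr): 41.4 per 1000.
Lowest frequency is 11.7 at codon 1.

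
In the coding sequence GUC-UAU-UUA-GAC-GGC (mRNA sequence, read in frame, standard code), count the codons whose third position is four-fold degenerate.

Codon 1 GUC (Val): third position 4-fold.
Codon 2 UAU (Tyr): third position 2-fold.
Codon 3 UUA (Leu): third position 2-fold.
Codon 4 GAC (Asp): third position 2-fold.
Codon 5 GGC (Gly): third position 4-fold.
Four-fold degenerate third positions: 2.

2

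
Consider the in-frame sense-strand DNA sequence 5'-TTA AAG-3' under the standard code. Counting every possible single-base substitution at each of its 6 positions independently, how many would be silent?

Codon 1 (TTA, Leu): 2 synonymous substitutions.
Codon 2 (AAG, Lys): 1 synonymous substitution.
Total: 2 + 1 = 3.

3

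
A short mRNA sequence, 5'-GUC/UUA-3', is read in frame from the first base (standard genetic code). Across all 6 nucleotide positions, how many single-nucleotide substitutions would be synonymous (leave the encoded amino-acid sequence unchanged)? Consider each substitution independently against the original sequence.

Codon 1 (GUC, Val): 3 synonymous substitutions.
Codon 2 (UUA, Leu): 2 synonymous substitutions.
Total: 3 + 2 = 5.

5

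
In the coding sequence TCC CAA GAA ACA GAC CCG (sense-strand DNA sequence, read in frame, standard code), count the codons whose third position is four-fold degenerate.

Codon 1 TCC (Ser): third position 4-fold.
Codon 2 CAA (Gln): third position 2-fold.
Codon 3 GAA (Glu): third position 2-fold.
Codon 4 ACA (Thr): third position 4-fold.
Codon 5 GAC (Asp): third position 2-fold.
Codon 6 CCG (Pro): third position 4-fold.
Four-fold degenerate third positions: 3.

3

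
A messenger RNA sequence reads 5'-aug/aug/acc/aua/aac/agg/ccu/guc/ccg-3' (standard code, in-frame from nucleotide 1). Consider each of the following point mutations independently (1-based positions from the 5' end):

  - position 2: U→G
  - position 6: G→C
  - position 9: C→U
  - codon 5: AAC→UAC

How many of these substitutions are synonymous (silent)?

Codon 1: AUG (Met) → AGG (Arg) — missense.
Codon 2: AUG (Met) → AUC (Ile) — missense.
Codon 3: ACC (Thr) → ACU (Thr) — synonymous.
Codon 5: AAC (Asn) → UAC (Tyr) — missense.
Synonymous: 1 of 4.

1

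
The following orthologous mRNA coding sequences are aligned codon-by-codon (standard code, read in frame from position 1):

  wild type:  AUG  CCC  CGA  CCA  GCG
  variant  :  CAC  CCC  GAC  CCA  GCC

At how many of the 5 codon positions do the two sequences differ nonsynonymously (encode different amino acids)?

2

Codon 1: AUG Met / CAC His — nonsynonymous.
Codon 2: CCC Pro / CCC Pro — identical.
Codon 3: CGA Arg / GAC Asp — nonsynonymous.
Codon 4: CCA Pro / CCA Pro — identical.
Codon 5: GCG Ala / GCC Ala — synonymous.
Nonsynonymous differences: 2.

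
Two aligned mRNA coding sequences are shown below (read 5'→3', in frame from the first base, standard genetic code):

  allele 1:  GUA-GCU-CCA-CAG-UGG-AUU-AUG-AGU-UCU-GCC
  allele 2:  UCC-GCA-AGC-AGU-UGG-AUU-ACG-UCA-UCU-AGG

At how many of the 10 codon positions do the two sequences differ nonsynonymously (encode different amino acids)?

5

Codon 1: GUA Val / UCC Ser — nonsynonymous.
Codon 2: GCU Ala / GCA Ala — synonymous.
Codon 3: CCA Pro / AGC Ser — nonsynonymous.
Codon 4: CAG Gln / AGU Ser — nonsynonymous.
Codon 5: UGG Trp / UGG Trp — identical.
Codon 6: AUU Ile / AUU Ile — identical.
Codon 7: AUG Met / ACG Thr — nonsynonymous.
Codon 8: AGU Ser / UCA Ser — synonymous.
Codon 9: UCU Ser / UCU Ser — identical.
Codon 10: GCC Ala / AGG Arg — nonsynonymous.
Nonsynonymous differences: 5.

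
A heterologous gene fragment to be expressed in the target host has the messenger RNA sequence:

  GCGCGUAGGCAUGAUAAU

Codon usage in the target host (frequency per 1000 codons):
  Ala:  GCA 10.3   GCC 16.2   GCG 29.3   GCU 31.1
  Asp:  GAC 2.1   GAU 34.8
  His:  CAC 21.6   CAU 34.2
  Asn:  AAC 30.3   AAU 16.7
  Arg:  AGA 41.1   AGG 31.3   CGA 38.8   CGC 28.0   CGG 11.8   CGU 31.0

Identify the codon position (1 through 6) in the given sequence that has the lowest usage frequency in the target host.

6

Codon 1 GCG (Ala): 29.3 per 1000.
Codon 2 CGU (Arg): 31.0 per 1000.
Codon 3 AGG (Arg): 31.3 per 1000.
Codon 4 CAU (His): 34.2 per 1000.
Codon 5 GAU (Asp): 34.8 per 1000.
Codon 6 AAU (Asn): 16.7 per 1000.
Lowest frequency is 16.7 at codon 6.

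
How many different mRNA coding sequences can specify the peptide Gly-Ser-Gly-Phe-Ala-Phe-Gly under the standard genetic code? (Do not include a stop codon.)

Gly: 4 codons.
Ser: 6 codons.
Gly: 4 codons.
Phe: 2 codons.
Ala: 4 codons.
Phe: 2 codons.
Gly: 4 codons.
4 × 6 × 4 × 2 × 4 × 2 × 4 = 6144.

6144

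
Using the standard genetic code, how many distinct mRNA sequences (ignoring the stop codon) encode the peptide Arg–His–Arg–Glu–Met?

Arg: 6 codons.
His: 2 codons.
Arg: 6 codons.
Glu: 2 codons.
Met: 1 codon.
6 × 2 × 6 × 2 × 1 = 144.

144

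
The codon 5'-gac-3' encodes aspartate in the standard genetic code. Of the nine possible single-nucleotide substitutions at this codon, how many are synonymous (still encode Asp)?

Position 1: none → 0 synonymous.
Position 2: none → 0 synonymous.
Position 3: GAU → 1 synonymous.
Total: 0 + 0 + 1 = 1.

1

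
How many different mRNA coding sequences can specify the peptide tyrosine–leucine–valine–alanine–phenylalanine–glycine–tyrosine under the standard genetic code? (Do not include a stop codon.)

3072

Tyr: 2 codons.
Leu: 6 codons.
Val: 4 codons.
Ala: 4 codons.
Phe: 2 codons.
Gly: 4 codons.
Tyr: 2 codons.
2 × 6 × 4 × 4 × 2 × 4 × 2 = 3072.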